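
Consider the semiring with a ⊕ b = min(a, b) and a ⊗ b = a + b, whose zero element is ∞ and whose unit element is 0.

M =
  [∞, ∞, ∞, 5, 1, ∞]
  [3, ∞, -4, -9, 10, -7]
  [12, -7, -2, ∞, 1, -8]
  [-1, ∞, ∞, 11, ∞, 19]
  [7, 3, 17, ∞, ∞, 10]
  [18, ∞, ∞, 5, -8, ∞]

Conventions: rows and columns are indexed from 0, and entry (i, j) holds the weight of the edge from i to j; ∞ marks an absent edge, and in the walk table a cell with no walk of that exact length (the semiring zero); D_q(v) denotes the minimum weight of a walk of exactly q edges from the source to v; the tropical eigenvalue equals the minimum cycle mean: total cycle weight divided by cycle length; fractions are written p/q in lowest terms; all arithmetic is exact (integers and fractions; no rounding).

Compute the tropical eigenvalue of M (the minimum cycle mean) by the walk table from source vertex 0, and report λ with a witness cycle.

q=0: [0, ∞, ∞, ∞, ∞, ∞]
q=1: [∞, ∞, ∞, 5, 1, ∞]
q=2: [4, 4, 18, 16, ∞, 11]
q=3: [7, 11, 0, -5, 3, -3]
q=4: [-6, -7, -2, 2, -11, -8]
q=5: [-4, -9, -11, -16, -16, -14]
q=6: [-17, -18, -13, -18, -22, -19]
Optimal cycle mean attained by: cycle 1->2->1, total (-4) + (-7), length 2.
Answer: λ = -11/2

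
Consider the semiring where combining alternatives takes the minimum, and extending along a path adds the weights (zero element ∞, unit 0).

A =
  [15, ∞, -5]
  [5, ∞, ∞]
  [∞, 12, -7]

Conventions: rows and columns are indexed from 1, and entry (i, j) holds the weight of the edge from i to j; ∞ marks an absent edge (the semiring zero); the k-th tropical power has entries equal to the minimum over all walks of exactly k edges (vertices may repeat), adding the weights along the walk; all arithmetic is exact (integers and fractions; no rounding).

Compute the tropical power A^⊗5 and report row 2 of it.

A^⊗2:
  [30, 7, -12]
  [20, ∞, 0]
  [17, 5, -14]
A^⊗3:
  [12, 0, -19]
  [35, 12, -7]
  [10, -2, -21]
A^⊗4:
  [5, -7, -26]
  [17, 5, -14]
  [3, -9, -28]
A^⊗5:
  [-2, -14, -33]
  [10, -2, -21]
  [-4, -16, -35]
Answer: row 2 of A^⊗5 = [10, -2, -21]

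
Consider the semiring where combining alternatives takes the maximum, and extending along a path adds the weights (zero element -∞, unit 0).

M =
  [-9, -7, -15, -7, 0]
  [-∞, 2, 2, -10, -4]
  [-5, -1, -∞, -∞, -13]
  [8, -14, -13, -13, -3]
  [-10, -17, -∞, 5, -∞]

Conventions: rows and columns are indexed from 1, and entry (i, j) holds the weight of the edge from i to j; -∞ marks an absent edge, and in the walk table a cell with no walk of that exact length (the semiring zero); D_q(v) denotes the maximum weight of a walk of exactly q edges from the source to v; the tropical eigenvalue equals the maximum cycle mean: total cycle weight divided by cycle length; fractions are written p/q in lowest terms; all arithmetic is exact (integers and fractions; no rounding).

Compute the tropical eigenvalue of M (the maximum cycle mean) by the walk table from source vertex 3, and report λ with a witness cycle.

q=0: [-∞, -∞, 0, -∞, -∞]
q=1: [-5, -1, -∞, -∞, -13]
q=2: [-14, 1, 1, -8, -5]
q=3: [0, 3, 3, 0, -3]
q=4: [8, 5, 5, 2, 0]
q=5: [10, 7, 7, 5, 8]
Optimal cycle mean attained by: cycle 1->5->4->1, total 0 + 5 + 8, length 3.
Answer: λ = 13/3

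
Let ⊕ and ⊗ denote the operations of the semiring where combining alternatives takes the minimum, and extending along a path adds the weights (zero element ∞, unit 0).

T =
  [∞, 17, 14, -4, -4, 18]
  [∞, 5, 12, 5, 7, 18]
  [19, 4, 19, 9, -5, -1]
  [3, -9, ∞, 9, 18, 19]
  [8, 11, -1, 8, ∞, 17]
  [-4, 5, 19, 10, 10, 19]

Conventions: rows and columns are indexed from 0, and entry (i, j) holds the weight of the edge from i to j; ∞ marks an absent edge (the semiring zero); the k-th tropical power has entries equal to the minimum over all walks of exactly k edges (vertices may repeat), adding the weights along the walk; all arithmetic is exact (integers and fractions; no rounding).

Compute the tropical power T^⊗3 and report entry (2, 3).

T^⊗2:
  [-1, -13, -5, 4, 9, 13]
  [8, -4, 6, 10, 7, 11]
  [-5, 0, -6, 3, 9, 12]
  [12, -4, 3, -4, -2, 9]
  [11, -1, 18, 4, -6, -2]
  [13, 1, 9, -8, -8, 14]
T^⊗3:
  [7, -8, -1, -8, -10, -6]
  [7, 1, 6, 1, 1, 5]
  [6, -6, 8, -9, -11, -7]
  [-1, -13, -3, 1, -2, 2]
  [-6, -5, -7, 2, 6, 11]
  [-5, -17, -9, 0, 4, 8]
Key observation: the optimum is the walk 2->5->0->3, with weight (-1) + (-4) + (-4) = -9.
Optimal value attained by: walk 2->5->0->3.
Answer: (T^⊗3)[2][3] = -9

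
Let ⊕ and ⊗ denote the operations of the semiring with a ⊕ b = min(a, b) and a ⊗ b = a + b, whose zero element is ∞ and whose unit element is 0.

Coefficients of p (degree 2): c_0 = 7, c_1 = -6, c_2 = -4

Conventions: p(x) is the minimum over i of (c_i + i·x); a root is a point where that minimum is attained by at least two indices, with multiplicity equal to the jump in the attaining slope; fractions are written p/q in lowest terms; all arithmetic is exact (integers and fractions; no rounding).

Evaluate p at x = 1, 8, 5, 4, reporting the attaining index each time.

p(1) = min(7+0·1=7, -6+1·1=-5, -4+2·1=-2) = -5 (attained by i=1)
p(8) = min(7+0·8=7, -6+1·8=2, -4+2·8=12) = 2 (attained by i=1)
p(5) = min(7+0·5=7, -6+1·5=-1, -4+2·5=6) = -1 (attained by i=1)
p(4) = min(7+0·4=7, -6+1·4=-2, -4+2·4=4) = -2 (attained by i=1)
Answer: p(1) = -5; p(8) = 2; p(5) = -1; p(4) = -2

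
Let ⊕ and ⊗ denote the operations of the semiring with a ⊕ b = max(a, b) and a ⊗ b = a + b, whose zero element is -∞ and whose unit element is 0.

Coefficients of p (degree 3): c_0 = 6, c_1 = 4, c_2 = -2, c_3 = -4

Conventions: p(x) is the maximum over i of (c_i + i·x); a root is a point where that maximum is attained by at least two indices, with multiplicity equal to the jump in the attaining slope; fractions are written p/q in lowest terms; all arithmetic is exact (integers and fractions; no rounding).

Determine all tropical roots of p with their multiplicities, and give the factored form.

hull edge (i=0, c=6) to (i=1, c=4): slope -2, span 1
hull edge (i=1, c=4) to (i=3, c=-4): slope -4, span 2
Factored form: p(x) = -4 ⊗ (x ⊕ 2) ⊗ (x ⊕ 4) ⊗ (x ⊕ 4)
Answer: roots = 2 (mult 1), 4 (mult 2)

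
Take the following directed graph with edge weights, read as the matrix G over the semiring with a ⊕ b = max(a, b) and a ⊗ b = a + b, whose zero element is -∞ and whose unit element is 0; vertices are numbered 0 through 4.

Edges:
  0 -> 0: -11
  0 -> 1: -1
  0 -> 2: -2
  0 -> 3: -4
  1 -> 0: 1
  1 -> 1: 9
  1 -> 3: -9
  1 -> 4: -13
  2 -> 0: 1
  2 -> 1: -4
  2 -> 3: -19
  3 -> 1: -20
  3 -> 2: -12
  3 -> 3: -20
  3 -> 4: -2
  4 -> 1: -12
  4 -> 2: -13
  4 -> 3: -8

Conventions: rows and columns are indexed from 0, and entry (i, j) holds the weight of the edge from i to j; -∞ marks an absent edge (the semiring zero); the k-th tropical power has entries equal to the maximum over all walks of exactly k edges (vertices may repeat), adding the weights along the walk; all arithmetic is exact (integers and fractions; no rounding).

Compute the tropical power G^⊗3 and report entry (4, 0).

G^⊗2:
  [0, 8, -13, -10, -6]
  [10, 18, -1, 0, -4]
  [-3, 5, -1, -3, -17]
  [-11, -11, -15, -10, -22]
  [-11, -3, -20, -21, -10]
G^⊗3:
  [9, 17, -2, -1, -5]
  [19, 27, 8, 9, 5]
  [6, 14, -5, -4, -5]
  [-10, -2, -13, -15, -12]
  [-2, 6, -13, -12, -16]
Key observation: the optimum is the walk 4->1->1->0, with weight (-12) + 9 + 1 = -2.
Optimal value attained by: walk 4->1->1->0.
Answer: (G^⊗3)[4][0] = -2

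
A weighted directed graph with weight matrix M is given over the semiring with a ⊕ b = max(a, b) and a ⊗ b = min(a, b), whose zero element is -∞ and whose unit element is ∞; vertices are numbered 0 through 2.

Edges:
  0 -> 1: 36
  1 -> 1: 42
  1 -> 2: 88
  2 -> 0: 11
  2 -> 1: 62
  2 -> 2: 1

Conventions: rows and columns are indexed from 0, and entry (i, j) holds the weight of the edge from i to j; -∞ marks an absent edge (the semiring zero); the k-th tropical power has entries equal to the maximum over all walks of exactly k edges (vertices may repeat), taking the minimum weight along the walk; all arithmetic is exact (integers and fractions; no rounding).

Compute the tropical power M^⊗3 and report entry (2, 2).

M^⊗2:
  [-∞, 36, 36]
  [11, 62, 42]
  [1, 42, 62]
M^⊗3:
  [11, 36, 36]
  [11, 42, 62]
  [11, 62, 42]
Key observation: the optimum is the walk 2->1->1->2, with weight 62 min 42 min 88 = 42.
Optimal value attained by: walk 2->1->1->2.
Answer: (M^⊗3)[2][2] = 42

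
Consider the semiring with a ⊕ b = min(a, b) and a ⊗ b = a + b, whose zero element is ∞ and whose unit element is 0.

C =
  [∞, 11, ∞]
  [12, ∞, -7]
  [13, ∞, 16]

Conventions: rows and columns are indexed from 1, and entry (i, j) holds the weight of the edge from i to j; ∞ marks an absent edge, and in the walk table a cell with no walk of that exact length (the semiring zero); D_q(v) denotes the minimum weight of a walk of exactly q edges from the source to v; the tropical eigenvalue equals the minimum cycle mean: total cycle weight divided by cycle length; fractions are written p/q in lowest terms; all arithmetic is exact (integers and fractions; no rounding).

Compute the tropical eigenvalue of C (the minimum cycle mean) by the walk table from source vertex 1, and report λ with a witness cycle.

q=0: [0, ∞, ∞]
q=1: [∞, 11, ∞]
q=2: [23, ∞, 4]
q=3: [17, 34, 20]
Optimal cycle mean attained by: cycle 1->2->3->1, total 11 + (-7) + 13, length 3.
Answer: λ = 17/3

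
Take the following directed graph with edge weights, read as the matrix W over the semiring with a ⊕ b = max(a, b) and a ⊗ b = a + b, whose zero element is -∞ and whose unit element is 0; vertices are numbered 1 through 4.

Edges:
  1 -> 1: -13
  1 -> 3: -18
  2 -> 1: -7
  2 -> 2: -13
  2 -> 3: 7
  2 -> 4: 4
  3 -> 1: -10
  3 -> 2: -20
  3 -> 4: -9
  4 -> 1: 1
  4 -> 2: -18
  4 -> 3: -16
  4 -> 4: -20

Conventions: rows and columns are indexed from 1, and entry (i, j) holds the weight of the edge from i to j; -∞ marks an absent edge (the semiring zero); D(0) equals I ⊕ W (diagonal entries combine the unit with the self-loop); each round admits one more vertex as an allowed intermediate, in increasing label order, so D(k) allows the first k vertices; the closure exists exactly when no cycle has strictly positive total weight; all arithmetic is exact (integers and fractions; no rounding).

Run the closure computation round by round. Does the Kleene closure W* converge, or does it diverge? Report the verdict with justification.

D(0):
  [0, -∞, -18, -∞]
  [-7, 0, 7, 4]
  [-10, -20, 0, -9]
  [1, -18, -16, 0]
D(1):
  [0, -∞, -18, -∞]
  [-7, 0, 7, 4]
  [-10, -20, 0, -9]
  [1, -18, -16, 0]
D(2):
  [0, -∞, -18, -∞]
  [-7, 0, 7, 4]
  [-10, -20, 0, -9]
  [1, -18, -11, 0]
D(3):
  [0, -38, -18, -27]
  [-3, 0, 7, 4]
  [-10, -20, 0, -9]
  [1, -18, -11, 0]
D(4):
  [0, -38, -18, -27]
  [5, 0, 7, 4]
  [-8, -20, 0, -9]
  [1, -18, -11, 0]
Key observation: every diagonal entry stays at the unit through all rounds, so no improving cycle exists.
Answer: CONVERGES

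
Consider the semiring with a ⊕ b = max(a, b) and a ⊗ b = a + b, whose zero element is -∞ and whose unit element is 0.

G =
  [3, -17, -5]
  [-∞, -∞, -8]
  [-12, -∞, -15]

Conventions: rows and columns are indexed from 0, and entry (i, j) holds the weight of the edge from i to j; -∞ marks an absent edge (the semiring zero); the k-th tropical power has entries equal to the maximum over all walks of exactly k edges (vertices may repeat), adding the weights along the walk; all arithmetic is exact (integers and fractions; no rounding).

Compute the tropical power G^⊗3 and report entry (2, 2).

G^⊗2:
  [6, -14, -2]
  [-20, -∞, -23]
  [-9, -29, -17]
G^⊗3:
  [9, -11, 1]
  [-17, -37, -25]
  [-6, -26, -14]
Key observation: the optimum is the walk 2->0->0->2, with weight (-12) + 3 + (-5) = -14.
Optimal value attained by: walk 2->0->0->2.
Answer: (G^⊗3)[2][2] = -14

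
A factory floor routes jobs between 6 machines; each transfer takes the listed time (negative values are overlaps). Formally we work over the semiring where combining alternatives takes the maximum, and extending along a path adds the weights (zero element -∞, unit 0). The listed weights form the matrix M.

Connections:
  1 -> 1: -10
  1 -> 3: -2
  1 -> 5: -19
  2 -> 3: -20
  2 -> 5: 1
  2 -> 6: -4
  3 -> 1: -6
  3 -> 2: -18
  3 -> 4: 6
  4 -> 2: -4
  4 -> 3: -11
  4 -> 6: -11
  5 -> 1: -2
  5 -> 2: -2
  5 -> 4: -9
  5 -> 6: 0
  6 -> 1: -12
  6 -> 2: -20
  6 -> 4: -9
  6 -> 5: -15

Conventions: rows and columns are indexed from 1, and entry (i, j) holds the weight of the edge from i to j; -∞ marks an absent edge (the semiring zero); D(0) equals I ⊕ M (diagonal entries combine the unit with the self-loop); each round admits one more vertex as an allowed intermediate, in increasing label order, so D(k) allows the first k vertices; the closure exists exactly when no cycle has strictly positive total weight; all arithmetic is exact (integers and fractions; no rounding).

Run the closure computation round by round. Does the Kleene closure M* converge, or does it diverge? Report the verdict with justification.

D(0):
  [0, -∞, -2, -∞, -19, -∞]
  [-∞, 0, -20, -∞, 1, -4]
  [-6, -18, 0, 6, -∞, -∞]
  [-∞, -4, -11, 0, -∞, -11]
  [-2, -2, -∞, -9, 0, 0]
  [-12, -20, -∞, -9, -15, 0]
D(1):
  [0, -∞, -2, -∞, -19, -∞]
  [-∞, 0, -20, -∞, 1, -4]
  [-6, -18, 0, 6, -25, -∞]
  [-∞, -4, -11, 0, -∞, -11]
  [-2, -2, -4, -9, 0, 0]
  [-12, -20, -14, -9, -15, 0]
D(2):
  [0, -∞, -2, -∞, -19, -∞]
  [-∞, 0, -20, -∞, 1, -4]
  [-6, -18, 0, 6, -17, -22]
  [-∞, -4, -11, 0, -3, -8]
  [-2, -2, -4, -9, 0, 0]
  [-12, -20, -14, -9, -15, 0]
D(3):
  [0, -20, -2, 4, -19, -24]
  [-26, 0, -20, -14, 1, -4]
  [-6, -18, 0, 6, -17, -22]
  [-17, -4, -11, 0, -3, -8]
  [-2, -2, -4, 2, 0, 0]
  [-12, -20, -14, -8, -15, 0]
D(4):
  [0, 0, -2, 4, 1, -4]
  [-26, 0, -20, -14, 1, -4]
  [-6, 2, 0, 6, 3, -2]
  [-17, -4, -11, 0, -3, -8]
  [-2, -2, -4, 2, 0, 0]
  [-12, -12, -14, -8, -11, 0]
D(5):
  [0, 0, -2, 4, 1, 1]
  [-1, 0, -3, 3, 1, 1]
  [1, 2, 0, 6, 3, 3]
  [-5, -4, -7, 0, -3, -3]
  [-2, -2, -4, 2, 0, 0]
  [-12, -12, -14, -8, -11, 0]
D(6):
  [0, 0, -2, 4, 1, 1]
  [-1, 0, -3, 3, 1, 1]
  [1, 2, 0, 6, 3, 3]
  [-5, -4, -7, 0, -3, -3]
  [-2, -2, -4, 2, 0, 0]
  [-12, -12, -14, -8, -11, 0]
Key observation: every diagonal entry stays at the unit through all rounds, so no improving cycle exists.
Answer: CONVERGES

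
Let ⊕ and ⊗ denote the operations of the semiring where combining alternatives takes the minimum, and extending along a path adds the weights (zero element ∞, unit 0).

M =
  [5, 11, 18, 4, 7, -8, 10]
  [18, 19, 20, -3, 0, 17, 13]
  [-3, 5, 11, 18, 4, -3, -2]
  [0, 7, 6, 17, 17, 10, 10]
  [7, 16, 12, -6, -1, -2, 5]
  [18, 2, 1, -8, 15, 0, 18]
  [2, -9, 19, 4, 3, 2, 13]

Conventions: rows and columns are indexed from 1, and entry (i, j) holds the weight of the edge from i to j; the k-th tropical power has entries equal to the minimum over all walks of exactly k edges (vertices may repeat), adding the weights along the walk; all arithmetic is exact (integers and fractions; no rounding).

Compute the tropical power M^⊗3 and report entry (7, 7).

M^⊗2:
  [4, -6, -7, -16, 6, -8, 10]
  [-3, 4, 3, -6, -1, -2, 5]
  [0, -11, -2, -11, 1, -11, 7]
  [3, 1, 11, 2, 7, -8, 4]
  [-6, -4, -1, -10, -2, -3, 4]
  [-8, -1, -2, -8, 2, -2, -1]
  [4, 4, 3, -12, -9, -6, 4]
M^⊗3:
  [-16, -9, -10, -16, -6, -10, -9]
  [-6, -4, -1, -10, -2, -11, 1]
  [-11, -9, -10, -19, -11, -11, -4]
  [2, -6, -7, -16, 1, -8, 9]
  [-10, -5, -4, -11, -4, -14, -3]
  [-8, -10, -2, -10, -1, -16, -4]
  [-12, -5, -6, -15, -10, -11, -4]
Key observation: the optimum is the walk 7->2->5->7, with weight (-9) + 0 + 5 = -4.
Optimal value attained by: walk 7->2->5->7.
Answer: (M^⊗3)[7][7] = -4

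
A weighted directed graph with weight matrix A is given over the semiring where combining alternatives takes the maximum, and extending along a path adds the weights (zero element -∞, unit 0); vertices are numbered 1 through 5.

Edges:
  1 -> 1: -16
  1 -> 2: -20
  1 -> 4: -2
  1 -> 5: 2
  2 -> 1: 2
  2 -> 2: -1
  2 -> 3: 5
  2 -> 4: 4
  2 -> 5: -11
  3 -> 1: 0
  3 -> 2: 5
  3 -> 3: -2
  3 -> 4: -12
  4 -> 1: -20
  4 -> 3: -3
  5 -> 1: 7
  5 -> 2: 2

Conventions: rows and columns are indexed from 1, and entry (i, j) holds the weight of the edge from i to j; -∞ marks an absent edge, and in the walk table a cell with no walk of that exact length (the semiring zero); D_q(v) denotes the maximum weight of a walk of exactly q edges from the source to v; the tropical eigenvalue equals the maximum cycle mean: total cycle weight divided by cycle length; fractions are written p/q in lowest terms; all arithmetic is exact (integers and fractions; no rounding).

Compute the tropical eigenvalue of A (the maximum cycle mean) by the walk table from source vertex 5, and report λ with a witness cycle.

q=0: [-∞, -∞, -∞, -∞, 0]
q=1: [7, 2, -∞, -∞, -∞]
q=2: [4, 1, 7, 6, 9]
q=3: [16, 12, 6, 5, 6]
q=4: [14, 11, 17, 16, 18]
q=5: [25, 22, 16, 15, 16]
Optimal cycle mean attained by: cycle 2->3->2, total 5 + 5, length 2.
Answer: λ = 5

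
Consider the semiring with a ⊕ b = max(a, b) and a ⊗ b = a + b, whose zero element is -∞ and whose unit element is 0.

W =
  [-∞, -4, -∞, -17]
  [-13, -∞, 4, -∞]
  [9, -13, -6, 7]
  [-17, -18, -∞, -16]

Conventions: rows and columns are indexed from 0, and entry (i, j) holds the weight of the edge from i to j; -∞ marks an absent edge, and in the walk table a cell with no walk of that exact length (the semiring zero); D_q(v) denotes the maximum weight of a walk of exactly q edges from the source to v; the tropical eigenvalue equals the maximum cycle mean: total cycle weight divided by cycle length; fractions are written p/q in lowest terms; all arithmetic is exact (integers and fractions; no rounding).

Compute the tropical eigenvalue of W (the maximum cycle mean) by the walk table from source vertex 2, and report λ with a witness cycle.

q=0: [-∞, -∞, 0, -∞]
q=1: [9, -13, -6, 7]
q=2: [3, 5, -9, 1]
q=3: [0, -1, 9, -2]
q=4: [18, -4, 3, 16]
Optimal cycle mean attained by: cycle 0->1->2->0, total (-4) + 4 + 9, length 3.
Answer: λ = 3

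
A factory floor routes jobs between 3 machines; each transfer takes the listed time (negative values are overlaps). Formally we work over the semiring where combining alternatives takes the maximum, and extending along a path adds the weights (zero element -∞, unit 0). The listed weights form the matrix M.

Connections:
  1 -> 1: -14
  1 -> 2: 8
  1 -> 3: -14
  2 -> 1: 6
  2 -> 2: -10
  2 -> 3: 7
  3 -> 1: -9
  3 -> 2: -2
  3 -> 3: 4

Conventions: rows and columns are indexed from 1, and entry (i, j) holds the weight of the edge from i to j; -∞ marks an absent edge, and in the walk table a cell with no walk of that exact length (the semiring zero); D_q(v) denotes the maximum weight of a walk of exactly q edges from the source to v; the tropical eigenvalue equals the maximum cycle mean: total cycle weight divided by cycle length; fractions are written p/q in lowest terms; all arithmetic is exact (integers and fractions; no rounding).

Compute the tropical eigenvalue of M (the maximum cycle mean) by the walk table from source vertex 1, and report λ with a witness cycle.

q=0: [0, -∞, -∞]
q=1: [-14, 8, -14]
q=2: [14, -2, 15]
q=3: [6, 22, 19]
Optimal cycle mean attained by: cycle 1->2->1, total 8 + 6, length 2.
Answer: λ = 7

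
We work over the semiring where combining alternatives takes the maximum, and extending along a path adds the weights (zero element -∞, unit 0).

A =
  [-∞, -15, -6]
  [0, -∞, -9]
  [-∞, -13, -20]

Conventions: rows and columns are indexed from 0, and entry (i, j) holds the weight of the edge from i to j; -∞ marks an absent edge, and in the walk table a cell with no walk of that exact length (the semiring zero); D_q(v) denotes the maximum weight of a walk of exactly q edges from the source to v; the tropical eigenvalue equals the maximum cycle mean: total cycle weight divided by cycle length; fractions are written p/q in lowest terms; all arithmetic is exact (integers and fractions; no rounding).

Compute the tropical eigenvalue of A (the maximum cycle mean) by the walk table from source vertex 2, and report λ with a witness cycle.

q=0: [-∞, -∞, 0]
q=1: [-∞, -13, -20]
q=2: [-13, -33, -22]
q=3: [-33, -28, -19]
Optimal cycle mean attained by: cycle 0->2->1->0, total (-6) + (-13) + 0, length 3.
Answer: λ = -19/3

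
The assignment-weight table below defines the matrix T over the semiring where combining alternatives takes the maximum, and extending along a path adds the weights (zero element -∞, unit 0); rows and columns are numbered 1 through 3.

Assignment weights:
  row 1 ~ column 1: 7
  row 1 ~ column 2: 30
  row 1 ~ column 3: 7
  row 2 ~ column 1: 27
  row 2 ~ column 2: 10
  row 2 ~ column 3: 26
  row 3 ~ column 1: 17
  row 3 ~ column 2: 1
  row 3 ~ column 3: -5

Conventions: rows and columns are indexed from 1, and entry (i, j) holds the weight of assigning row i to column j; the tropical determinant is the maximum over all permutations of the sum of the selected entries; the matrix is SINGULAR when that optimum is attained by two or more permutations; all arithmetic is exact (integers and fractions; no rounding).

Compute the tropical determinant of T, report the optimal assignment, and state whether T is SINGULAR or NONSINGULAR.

σ = (1, 2, 3): 7 + 10 + (-5) = 12
σ = (1, 3, 2): 7 + 26 + 1 = 34
σ = (2, 1, 3): 30 + 27 + (-5) = 52
σ = (2, 3, 1): 30 + 26 + 17 = 73
σ = (3, 1, 2): 7 + 27 + 1 = 35
σ = (3, 2, 1): 7 + 10 + 17 = 34
Optimal value attained by: σ = (2, 3, 1).
Answer: det⊕(T) = 73; verdict: NONSINGULAR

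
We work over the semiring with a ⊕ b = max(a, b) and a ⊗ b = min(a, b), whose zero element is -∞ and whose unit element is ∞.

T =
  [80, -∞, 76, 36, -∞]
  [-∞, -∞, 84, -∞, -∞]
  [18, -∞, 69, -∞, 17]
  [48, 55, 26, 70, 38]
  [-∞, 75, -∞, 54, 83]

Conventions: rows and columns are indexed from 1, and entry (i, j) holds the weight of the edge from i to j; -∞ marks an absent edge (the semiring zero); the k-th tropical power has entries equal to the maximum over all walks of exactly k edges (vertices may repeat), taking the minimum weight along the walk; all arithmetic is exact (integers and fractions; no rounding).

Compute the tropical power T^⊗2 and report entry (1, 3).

T^⊗2:
  [80, 36, 76, 36, 36]
  [18, -∞, 69, -∞, 17]
  [18, 17, 69, 18, 17]
  [48, 55, 55, 70, 38]
  [48, 75, 75, 54, 83]
Key observation: the optimum is the walk 1->1->3, with weight 80 min 76 = 76.
Optimal value attained by: walk 1->1->3.
Answer: (T^⊗2)[1][3] = 76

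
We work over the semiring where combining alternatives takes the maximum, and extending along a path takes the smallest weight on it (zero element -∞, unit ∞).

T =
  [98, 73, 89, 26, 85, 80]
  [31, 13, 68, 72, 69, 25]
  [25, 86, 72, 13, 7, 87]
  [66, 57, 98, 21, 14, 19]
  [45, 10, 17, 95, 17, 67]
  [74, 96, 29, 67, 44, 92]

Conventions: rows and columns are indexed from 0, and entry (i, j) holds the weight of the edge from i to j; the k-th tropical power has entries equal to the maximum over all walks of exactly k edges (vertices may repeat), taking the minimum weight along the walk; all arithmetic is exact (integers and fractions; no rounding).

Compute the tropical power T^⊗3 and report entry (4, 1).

T^⊗2:
  [98, 86, 89, 85, 85, 87]
  [66, 68, 72, 69, 31, 68]
  [74, 87, 72, 72, 69, 87]
  [66, 86, 72, 57, 66, 87]
  [67, 67, 95, 67, 45, 67]
  [74, 92, 74, 72, 74, 92]
T^⊗3:
  [98, 87, 89, 85, 85, 87]
  [68, 72, 72, 68, 68, 72]
  [74, 87, 74, 72, 74, 87]
  [74, 87, 72, 72, 69, 87]
  [67, 86, 72, 67, 67, 87]
  [74, 92, 74, 74, 74, 92]
Key observation: the optimum is the walk 4->3->2->1, with weight 95 min 98 min 86 = 86.
Optimal value attained by: walk 4->3->2->1.
Answer: (T^⊗3)[4][1] = 86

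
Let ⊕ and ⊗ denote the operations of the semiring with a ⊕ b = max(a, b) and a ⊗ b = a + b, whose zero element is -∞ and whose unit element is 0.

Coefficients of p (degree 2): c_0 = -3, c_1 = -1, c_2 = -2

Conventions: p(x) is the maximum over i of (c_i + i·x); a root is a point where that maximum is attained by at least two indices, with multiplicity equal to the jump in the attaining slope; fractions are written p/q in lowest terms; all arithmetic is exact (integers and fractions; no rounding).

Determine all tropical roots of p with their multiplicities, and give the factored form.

hull edge (i=0, c=-3) to (i=1, c=-1): slope 2, span 1
hull edge (i=1, c=-1) to (i=2, c=-2): slope -1, span 1
Factored form: p(x) = -2 ⊗ (x ⊕ (-2)) ⊗ (x ⊕ 1)
Answer: roots = -2 (mult 1), 1 (mult 1)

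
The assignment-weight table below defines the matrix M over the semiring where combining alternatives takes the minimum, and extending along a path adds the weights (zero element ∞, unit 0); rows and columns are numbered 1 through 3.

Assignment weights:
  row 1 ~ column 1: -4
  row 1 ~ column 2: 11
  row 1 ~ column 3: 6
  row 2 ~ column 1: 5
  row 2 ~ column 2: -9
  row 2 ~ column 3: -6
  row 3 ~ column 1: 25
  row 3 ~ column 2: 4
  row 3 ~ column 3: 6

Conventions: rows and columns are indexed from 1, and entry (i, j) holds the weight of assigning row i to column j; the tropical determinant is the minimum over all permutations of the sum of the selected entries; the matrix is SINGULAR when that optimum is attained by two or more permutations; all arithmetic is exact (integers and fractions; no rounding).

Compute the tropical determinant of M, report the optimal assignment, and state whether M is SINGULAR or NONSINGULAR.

σ = (1, 2, 3): (-4) + (-9) + 6 = -7
σ = (1, 3, 2): (-4) + (-6) + 4 = -6
σ = (2, 1, 3): 11 + 5 + 6 = 22
σ = (2, 3, 1): 11 + (-6) + 25 = 30
σ = (3, 1, 2): 6 + 5 + 4 = 15
σ = (3, 2, 1): 6 + (-9) + 25 = 22
Optimal value attained by: σ = (1, 2, 3).
Answer: det⊕(M) = -7; verdict: NONSINGULAR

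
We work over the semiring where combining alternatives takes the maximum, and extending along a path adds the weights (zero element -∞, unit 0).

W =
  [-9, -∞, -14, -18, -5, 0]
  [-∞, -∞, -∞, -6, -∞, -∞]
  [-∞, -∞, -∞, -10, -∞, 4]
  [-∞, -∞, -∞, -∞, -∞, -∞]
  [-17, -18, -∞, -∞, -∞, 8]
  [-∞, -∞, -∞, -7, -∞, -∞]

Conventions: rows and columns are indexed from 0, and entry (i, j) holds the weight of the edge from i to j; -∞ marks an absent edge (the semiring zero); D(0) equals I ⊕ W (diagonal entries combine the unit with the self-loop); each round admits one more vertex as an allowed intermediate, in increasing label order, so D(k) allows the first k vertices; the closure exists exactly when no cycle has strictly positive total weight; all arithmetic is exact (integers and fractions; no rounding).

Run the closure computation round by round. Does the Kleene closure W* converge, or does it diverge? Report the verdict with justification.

D(0):
  [0, -∞, -14, -18, -5, 0]
  [-∞, 0, -∞, -6, -∞, -∞]
  [-∞, -∞, 0, -10, -∞, 4]
  [-∞, -∞, -∞, 0, -∞, -∞]
  [-17, -18, -∞, -∞, 0, 8]
  [-∞, -∞, -∞, -7, -∞, 0]
D(1):
  [0, -∞, -14, -18, -5, 0]
  [-∞, 0, -∞, -6, -∞, -∞]
  [-∞, -∞, 0, -10, -∞, 4]
  [-∞, -∞, -∞, 0, -∞, -∞]
  [-17, -18, -31, -35, 0, 8]
  [-∞, -∞, -∞, -7, -∞, 0]
D(2):
  [0, -∞, -14, -18, -5, 0]
  [-∞, 0, -∞, -6, -∞, -∞]
  [-∞, -∞, 0, -10, -∞, 4]
  [-∞, -∞, -∞, 0, -∞, -∞]
  [-17, -18, -31, -24, 0, 8]
  [-∞, -∞, -∞, -7, -∞, 0]
D(3):
  [0, -∞, -14, -18, -5, 0]
  [-∞, 0, -∞, -6, -∞, -∞]
  [-∞, -∞, 0, -10, -∞, 4]
  [-∞, -∞, -∞, 0, -∞, -∞]
  [-17, -18, -31, -24, 0, 8]
  [-∞, -∞, -∞, -7, -∞, 0]
D(4):
  [0, -∞, -14, -18, -5, 0]
  [-∞, 0, -∞, -6, -∞, -∞]
  [-∞, -∞, 0, -10, -∞, 4]
  [-∞, -∞, -∞, 0, -∞, -∞]
  [-17, -18, -31, -24, 0, 8]
  [-∞, -∞, -∞, -7, -∞, 0]
D(5):
  [0, -23, -14, -18, -5, 3]
  [-∞, 0, -∞, -6, -∞, -∞]
  [-∞, -∞, 0, -10, -∞, 4]
  [-∞, -∞, -∞, 0, -∞, -∞]
  [-17, -18, -31, -24, 0, 8]
  [-∞, -∞, -∞, -7, -∞, 0]
D(6):
  [0, -23, -14, -4, -5, 3]
  [-∞, 0, -∞, -6, -∞, -∞]
  [-∞, -∞, 0, -3, -∞, 4]
  [-∞, -∞, -∞, 0, -∞, -∞]
  [-17, -18, -31, 1, 0, 8]
  [-∞, -∞, -∞, -7, -∞, 0]
Key observation: every diagonal entry stays at the unit through all rounds, so no improving cycle exists.
Answer: CONVERGES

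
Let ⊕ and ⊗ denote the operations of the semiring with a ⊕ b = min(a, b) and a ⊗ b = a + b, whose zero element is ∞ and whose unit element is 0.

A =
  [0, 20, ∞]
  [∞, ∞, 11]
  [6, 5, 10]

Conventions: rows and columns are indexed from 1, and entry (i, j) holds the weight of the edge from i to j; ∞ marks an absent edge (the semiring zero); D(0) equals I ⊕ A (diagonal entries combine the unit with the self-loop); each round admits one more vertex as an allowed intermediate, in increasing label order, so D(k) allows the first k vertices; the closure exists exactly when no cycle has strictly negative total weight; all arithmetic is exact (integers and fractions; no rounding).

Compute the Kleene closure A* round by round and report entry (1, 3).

D(0):
  [0, 20, ∞]
  [∞, 0, 11]
  [6, 5, 0]
D(1):
  [0, 20, ∞]
  [∞, 0, 11]
  [6, 5, 0]
D(2):
  [0, 20, 31]
  [∞, 0, 11]
  [6, 5, 0]
D(3):
  [0, 20, 31]
  [17, 0, 11]
  [6, 5, 0]
Answer: A*[1][3] = 31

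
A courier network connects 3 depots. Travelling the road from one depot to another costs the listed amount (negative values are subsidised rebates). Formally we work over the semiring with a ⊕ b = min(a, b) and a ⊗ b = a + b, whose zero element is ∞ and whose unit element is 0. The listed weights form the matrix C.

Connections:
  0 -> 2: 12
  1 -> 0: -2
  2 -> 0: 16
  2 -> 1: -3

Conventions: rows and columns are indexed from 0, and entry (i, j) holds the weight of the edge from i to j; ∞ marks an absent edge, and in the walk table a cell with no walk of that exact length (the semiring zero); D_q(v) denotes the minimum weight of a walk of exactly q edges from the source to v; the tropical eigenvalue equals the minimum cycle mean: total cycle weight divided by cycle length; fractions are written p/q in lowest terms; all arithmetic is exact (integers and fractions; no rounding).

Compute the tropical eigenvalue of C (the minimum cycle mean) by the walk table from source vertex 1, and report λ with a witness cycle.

q=0: [∞, 0, ∞]
q=1: [-2, ∞, ∞]
q=2: [∞, ∞, 10]
q=3: [26, 7, ∞]
Optimal cycle mean attained by: cycle 0->2->1->0, total 12 + (-3) + (-2), length 3.
Answer: λ = 7/3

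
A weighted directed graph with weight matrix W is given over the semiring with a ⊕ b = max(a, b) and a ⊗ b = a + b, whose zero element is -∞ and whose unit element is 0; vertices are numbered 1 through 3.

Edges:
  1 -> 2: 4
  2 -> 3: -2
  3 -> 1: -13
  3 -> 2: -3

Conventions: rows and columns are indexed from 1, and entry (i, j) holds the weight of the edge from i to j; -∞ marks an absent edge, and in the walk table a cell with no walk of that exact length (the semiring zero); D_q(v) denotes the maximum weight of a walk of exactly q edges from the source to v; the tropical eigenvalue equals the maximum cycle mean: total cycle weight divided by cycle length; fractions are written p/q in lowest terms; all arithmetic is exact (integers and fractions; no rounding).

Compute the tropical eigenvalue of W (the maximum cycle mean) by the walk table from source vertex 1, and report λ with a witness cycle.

q=0: [0, -∞, -∞]
q=1: [-∞, 4, -∞]
q=2: [-∞, -∞, 2]
q=3: [-11, -1, -∞]
Optimal cycle mean attained by: cycle 2->3->2, total (-2) + (-3), length 2.
Answer: λ = -5/2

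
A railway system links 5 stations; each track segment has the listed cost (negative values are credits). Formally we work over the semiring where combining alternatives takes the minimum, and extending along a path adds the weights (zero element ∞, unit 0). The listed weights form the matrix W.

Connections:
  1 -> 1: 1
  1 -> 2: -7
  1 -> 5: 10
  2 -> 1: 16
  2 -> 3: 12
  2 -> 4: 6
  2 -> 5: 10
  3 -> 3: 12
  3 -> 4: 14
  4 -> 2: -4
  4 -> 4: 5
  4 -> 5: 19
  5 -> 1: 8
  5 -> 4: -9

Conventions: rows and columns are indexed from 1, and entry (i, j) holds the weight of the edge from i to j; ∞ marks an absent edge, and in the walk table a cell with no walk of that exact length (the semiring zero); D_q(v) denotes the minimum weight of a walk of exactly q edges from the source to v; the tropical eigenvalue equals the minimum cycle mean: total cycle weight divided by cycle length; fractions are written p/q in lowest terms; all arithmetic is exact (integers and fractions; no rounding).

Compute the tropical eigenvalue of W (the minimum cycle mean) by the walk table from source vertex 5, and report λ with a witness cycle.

q=0: [∞, ∞, ∞, ∞, 0]
q=1: [8, ∞, ∞, -9, ∞]
q=2: [9, -13, ∞, -4, 10]
q=3: [3, -8, -1, -7, -3]
q=4: [4, -11, 4, -12, 2]
q=5: [5, -16, 1, -7, -1]
Optimal cycle mean attained by: cycle 2->5->4->2, total 10 + (-9) + (-4), length 3.
Answer: λ = -1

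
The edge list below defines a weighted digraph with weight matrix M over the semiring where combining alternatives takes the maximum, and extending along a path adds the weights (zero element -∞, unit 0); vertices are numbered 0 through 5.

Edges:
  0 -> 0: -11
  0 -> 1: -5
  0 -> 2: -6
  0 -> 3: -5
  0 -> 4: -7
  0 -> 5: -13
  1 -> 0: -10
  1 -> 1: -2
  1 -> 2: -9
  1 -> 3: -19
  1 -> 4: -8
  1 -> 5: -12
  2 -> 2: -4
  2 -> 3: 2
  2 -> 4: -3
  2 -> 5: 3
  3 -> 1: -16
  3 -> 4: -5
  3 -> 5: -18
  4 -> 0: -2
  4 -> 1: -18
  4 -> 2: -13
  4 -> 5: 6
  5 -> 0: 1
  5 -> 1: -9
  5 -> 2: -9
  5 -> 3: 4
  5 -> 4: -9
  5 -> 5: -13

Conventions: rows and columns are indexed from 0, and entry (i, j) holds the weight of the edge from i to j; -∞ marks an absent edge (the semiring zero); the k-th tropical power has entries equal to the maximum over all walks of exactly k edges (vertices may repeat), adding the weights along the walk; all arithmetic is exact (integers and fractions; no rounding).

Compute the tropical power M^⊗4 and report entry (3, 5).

M^⊗2:
  [-9, -7, -10, -4, -9, -1]
  [-10, -4, -11, -7, -10, -2]
  [4, -6, -6, 7, -3, 3]
  [-7, -18, -18, -14, -24, 1]
  [7, -3, -3, 10, -3, -7]
  [-10, -4, -5, -4, -1, -3]
M^⊗3:
  [0, -9, -10, 3, -9, -3]
  [-1, -6, -11, 2, -11, -4]
  [4, -1, -2, 7, 2, 3]
  [2, -8, -8, 5, -8, -12]
  [-4, 2, 1, 2, 5, 3]
  [-2, -6, -9, 1, -8, 5]
M^⊗4:
  [-2, -5, -6, 1, -2, -3]
  [-3, -6, -7, 0, -3, -5]
  [4, -1, -2, 7, 2, 8]
  [-9, -3, -4, -3, 0, -2]
  [4, 0, -3, 7, -2, 11]
  [6, -4, -4, 9, -4, -2]
Key observation: the optimum is the walk 3->4->5->4->5, with weight (-5) + 6 + (-9) + 6 = -2.
Optimal value attained by: walk 3->4->5->4->5.
Answer: (M^⊗4)[3][5] = -2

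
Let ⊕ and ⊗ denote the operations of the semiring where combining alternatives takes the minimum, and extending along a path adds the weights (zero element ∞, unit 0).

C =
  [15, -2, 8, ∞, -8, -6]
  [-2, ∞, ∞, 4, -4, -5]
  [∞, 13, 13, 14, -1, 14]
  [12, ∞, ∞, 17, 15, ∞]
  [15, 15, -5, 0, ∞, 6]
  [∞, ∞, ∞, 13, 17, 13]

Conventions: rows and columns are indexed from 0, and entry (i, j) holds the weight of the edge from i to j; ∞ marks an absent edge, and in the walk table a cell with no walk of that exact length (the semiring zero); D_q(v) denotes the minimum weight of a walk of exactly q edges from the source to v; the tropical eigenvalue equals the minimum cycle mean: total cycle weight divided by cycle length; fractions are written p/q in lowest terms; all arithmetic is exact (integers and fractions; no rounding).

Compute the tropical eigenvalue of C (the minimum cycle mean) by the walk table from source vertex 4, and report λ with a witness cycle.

q=0: [∞, ∞, ∞, ∞, 0, ∞]
q=1: [15, 15, -5, 0, ∞, 6]
q=2: [12, 8, 8, 9, -6, 9]
q=3: [6, 9, -11, -6, 4, 0]
q=4: [6, 2, -1, 3, -12, 0]
q=5: [0, 3, -17, -12, -2, -6]
q=6: [0, -4, -7, -3, -18, -6]
Optimal cycle mean attained by: cycle 2->4->2, total (-1) + (-5), length 2.
Answer: λ = -3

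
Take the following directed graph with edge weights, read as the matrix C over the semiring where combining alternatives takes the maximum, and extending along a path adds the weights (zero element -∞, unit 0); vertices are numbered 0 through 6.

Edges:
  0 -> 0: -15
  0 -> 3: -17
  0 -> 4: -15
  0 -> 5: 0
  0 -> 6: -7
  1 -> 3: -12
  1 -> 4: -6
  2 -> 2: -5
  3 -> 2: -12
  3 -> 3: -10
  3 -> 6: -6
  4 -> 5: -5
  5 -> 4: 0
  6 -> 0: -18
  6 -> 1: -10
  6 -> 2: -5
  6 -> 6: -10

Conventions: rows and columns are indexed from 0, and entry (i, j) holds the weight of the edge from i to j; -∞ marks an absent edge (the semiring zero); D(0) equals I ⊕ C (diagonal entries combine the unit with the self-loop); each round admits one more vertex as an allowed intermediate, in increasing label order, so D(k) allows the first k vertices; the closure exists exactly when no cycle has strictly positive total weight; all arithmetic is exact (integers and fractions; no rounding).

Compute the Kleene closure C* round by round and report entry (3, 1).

D(0):
  [0, -∞, -∞, -17, -15, 0, -7]
  [-∞, 0, -∞, -12, -6, -∞, -∞]
  [-∞, -∞, 0, -∞, -∞, -∞, -∞]
  [-∞, -∞, -12, 0, -∞, -∞, -6]
  [-∞, -∞, -∞, -∞, 0, -5, -∞]
  [-∞, -∞, -∞, -∞, 0, 0, -∞]
  [-18, -10, -5, -∞, -∞, -∞, 0]
D(1):
  [0, -∞, -∞, -17, -15, 0, -7]
  [-∞, 0, -∞, -12, -6, -∞, -∞]
  [-∞, -∞, 0, -∞, -∞, -∞, -∞]
  [-∞, -∞, -12, 0, -∞, -∞, -6]
  [-∞, -∞, -∞, -∞, 0, -5, -∞]
  [-∞, -∞, -∞, -∞, 0, 0, -∞]
  [-18, -10, -5, -35, -33, -18, 0]
D(2):
  [0, -∞, -∞, -17, -15, 0, -7]
  [-∞, 0, -∞, -12, -6, -∞, -∞]
  [-∞, -∞, 0, -∞, -∞, -∞, -∞]
  [-∞, -∞, -12, 0, -∞, -∞, -6]
  [-∞, -∞, -∞, -∞, 0, -5, -∞]
  [-∞, -∞, -∞, -∞, 0, 0, -∞]
  [-18, -10, -5, -22, -16, -18, 0]
D(3):
  [0, -∞, -∞, -17, -15, 0, -7]
  [-∞, 0, -∞, -12, -6, -∞, -∞]
  [-∞, -∞, 0, -∞, -∞, -∞, -∞]
  [-∞, -∞, -12, 0, -∞, -∞, -6]
  [-∞, -∞, -∞, -∞, 0, -5, -∞]
  [-∞, -∞, -∞, -∞, 0, 0, -∞]
  [-18, -10, -5, -22, -16, -18, 0]
D(4):
  [0, -∞, -29, -17, -15, 0, -7]
  [-∞, 0, -24, -12, -6, -∞, -18]
  [-∞, -∞, 0, -∞, -∞, -∞, -∞]
  [-∞, -∞, -12, 0, -∞, -∞, -6]
  [-∞, -∞, -∞, -∞, 0, -5, -∞]
  [-∞, -∞, -∞, -∞, 0, 0, -∞]
  [-18, -10, -5, -22, -16, -18, 0]
D(5):
  [0, -∞, -29, -17, -15, 0, -7]
  [-∞, 0, -24, -12, -6, -11, -18]
  [-∞, -∞, 0, -∞, -∞, -∞, -∞]
  [-∞, -∞, -12, 0, -∞, -∞, -6]
  [-∞, -∞, -∞, -∞, 0, -5, -∞]
  [-∞, -∞, -∞, -∞, 0, 0, -∞]
  [-18, -10, -5, -22, -16, -18, 0]
D(6):
  [0, -∞, -29, -17, 0, 0, -7]
  [-∞, 0, -24, -12, -6, -11, -18]
  [-∞, -∞, 0, -∞, -∞, -∞, -∞]
  [-∞, -∞, -12, 0, -∞, -∞, -6]
  [-∞, -∞, -∞, -∞, 0, -5, -∞]
  [-∞, -∞, -∞, -∞, 0, 0, -∞]
  [-18, -10, -5, -22, -16, -18, 0]
D(7):
  [0, -17, -12, -17, 0, 0, -7]
  [-36, 0, -23, -12, -6, -11, -18]
  [-∞, -∞, 0, -∞, -∞, -∞, -∞]
  [-24, -16, -11, 0, -22, -24, -6]
  [-∞, -∞, -∞, -∞, 0, -5, -∞]
  [-∞, -∞, -∞, -∞, 0, 0, -∞]
  [-18, -10, -5, -22, -16, -18, 0]
Answer: C*[3][1] = -16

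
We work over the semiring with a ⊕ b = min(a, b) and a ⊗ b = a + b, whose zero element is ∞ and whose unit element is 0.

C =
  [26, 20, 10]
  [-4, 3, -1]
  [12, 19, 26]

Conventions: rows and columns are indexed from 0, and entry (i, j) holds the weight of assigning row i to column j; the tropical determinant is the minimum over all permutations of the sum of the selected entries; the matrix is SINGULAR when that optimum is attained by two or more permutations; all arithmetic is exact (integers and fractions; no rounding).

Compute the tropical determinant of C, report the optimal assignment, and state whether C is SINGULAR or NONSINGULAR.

σ = (0, 1, 2): 26 + 3 + 26 = 55
σ = (0, 2, 1): 26 + (-1) + 19 = 44
σ = (1, 0, 2): 20 + (-4) + 26 = 42
σ = (1, 2, 0): 20 + (-1) + 12 = 31
σ = (2, 0, 1): 10 + (-4) + 19 = 25
σ = (2, 1, 0): 10 + 3 + 12 = 25
Optimal value attained by: σ = (2, 0, 1).
Answer: det⊕(C) = 25; verdict: SINGULAR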